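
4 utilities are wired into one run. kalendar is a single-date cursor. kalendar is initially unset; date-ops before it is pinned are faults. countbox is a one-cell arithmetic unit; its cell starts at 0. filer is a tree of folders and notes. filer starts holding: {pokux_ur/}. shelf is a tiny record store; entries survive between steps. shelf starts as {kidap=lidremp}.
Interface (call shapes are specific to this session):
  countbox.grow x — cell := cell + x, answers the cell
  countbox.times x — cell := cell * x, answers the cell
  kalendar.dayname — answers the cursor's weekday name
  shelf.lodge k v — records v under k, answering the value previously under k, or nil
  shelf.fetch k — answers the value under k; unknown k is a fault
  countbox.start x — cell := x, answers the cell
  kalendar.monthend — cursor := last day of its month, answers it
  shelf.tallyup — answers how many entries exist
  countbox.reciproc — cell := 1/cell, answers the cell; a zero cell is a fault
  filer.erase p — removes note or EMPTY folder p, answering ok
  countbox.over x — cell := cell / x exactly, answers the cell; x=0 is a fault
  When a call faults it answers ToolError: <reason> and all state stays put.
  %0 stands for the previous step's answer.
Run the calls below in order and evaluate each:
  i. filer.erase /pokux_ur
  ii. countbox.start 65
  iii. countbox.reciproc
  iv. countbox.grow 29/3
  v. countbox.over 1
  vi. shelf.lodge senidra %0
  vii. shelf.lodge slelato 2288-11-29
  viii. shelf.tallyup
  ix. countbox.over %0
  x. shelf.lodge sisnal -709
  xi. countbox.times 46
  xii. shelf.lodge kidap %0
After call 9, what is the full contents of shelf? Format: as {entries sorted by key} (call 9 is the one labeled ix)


Answer: {kidap=lidremp, senidra=1888/195, slelato=2288-11-29}

Derivation:
Act: filer.erase[p=/pokux_ur]
Obs: ok
Act: countbox.start[x=65]
Obs: 65
Act: countbox.reciproc[]
Obs: 1/65
Act: countbox.grow[x=29/3]
Obs: 1888/195
Act: countbox.over[x=1]
Obs: 1888/195
Act: shelf.lodge[k=senidra; v=%0]
Obs: nil
Act: shelf.lodge[k=slelato; v=2288-11-29]
Obs: nil
Act: shelf.tallyup[]
Obs: 3
Act: countbox.over[x=%0]
Obs: 1888/585
Act: shelf.lodge[k=sisnal; v=-709]
Obs: nil
Act: countbox.times[x=46]
Obs: 86848/585
Act: shelf.lodge[k=kidap; v=%0]
Obs: lidremp


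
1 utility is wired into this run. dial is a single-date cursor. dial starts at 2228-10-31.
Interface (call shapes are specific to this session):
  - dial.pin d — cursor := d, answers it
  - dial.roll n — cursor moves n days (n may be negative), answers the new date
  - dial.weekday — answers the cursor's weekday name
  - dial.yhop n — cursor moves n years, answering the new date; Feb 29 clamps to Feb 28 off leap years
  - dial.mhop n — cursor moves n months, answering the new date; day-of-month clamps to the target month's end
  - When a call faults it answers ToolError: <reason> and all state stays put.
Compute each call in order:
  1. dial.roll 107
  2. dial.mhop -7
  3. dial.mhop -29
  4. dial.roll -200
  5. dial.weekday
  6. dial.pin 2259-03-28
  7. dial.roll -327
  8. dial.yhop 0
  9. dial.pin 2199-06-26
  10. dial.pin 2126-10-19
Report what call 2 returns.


-- dial.roll(n: 107) : 2229-02-15
-- dial.mhop(n: -7) : 2228-07-15
-- dial.mhop(n: -29) : 2226-02-15
-- dial.roll(n: -200) : 2225-07-30
-- dial.weekday() : Saturday
-- dial.pin(d: 2259-03-28) : 2259-03-28
-- dial.roll(n: -327) : 2258-05-05
-- dial.yhop(n: 0) : 2258-05-05
-- dial.pin(d: 2199-06-26) : 2199-06-26
-- dial.pin(d: 2126-10-19) : 2126-10-19

Answer: 2228-07-15


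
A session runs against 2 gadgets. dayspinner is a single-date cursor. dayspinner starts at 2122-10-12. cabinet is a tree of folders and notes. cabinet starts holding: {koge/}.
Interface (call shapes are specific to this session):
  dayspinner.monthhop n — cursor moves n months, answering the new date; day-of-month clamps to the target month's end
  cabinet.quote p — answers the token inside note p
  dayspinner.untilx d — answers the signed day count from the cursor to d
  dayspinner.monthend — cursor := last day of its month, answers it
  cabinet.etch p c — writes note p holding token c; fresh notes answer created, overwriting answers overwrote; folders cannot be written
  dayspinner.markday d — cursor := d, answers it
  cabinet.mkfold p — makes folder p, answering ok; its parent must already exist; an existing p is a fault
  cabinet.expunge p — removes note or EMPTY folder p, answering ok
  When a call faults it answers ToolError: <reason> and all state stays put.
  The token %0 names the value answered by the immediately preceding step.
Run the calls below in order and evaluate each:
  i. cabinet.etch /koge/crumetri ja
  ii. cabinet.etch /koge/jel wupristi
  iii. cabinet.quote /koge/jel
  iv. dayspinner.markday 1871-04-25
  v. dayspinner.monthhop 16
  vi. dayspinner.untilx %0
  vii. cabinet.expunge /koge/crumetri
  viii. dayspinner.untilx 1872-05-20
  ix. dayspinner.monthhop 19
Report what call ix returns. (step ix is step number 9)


I try cabinet.etch with p=/koge/crumetri, c=ja, → created.
I try cabinet.etch with p=/koge/jel, c=wupristi, → created.
I use cabinet.quote with p=/koge/jel, and see wupristi.
Invoking dayspinner.markday with d=1871-04-25, which returns 1871-04-25.
I try dayspinner.monthhop with n=16, and observe 1872-08-25.
Using dayspinner.untilx with d=%0, → 0.
Calling cabinet.expunge with p=/koge/crumetri, yielding ok.
I try dayspinner.untilx with d=1872-05-20, giving -97.
I invoke dayspinner.monthhop with n=19, — result: 1874-03-25.

Answer: 1874-03-25


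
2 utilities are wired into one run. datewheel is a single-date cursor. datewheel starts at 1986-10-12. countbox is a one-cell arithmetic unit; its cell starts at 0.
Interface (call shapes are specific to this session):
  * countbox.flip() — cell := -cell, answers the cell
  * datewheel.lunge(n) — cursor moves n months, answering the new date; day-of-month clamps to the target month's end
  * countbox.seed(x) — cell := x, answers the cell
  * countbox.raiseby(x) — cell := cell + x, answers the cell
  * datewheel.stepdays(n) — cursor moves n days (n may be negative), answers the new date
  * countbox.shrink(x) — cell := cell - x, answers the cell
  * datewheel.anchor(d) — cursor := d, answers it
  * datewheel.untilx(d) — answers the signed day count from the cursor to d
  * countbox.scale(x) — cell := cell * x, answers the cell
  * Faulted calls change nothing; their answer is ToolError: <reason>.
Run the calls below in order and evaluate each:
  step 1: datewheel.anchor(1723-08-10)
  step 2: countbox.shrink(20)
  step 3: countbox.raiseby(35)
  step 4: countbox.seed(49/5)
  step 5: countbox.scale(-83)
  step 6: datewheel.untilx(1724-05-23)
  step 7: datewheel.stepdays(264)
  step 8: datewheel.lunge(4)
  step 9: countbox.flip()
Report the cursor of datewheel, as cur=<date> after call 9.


-- 1. datewheel.anchor(d=1723-08-10) == 1723-08-10
-- 2. countbox.shrink(x=20) == -20
-- 3. countbox.raiseby(x=35) == 15
-- 4. countbox.seed(x=49/5) == 49/5
-- 5. countbox.scale(x=-83) == -4067/5
-- 6. datewheel.untilx(d=1724-05-23) == 287
-- 7. datewheel.stepdays(n=264) == 1724-04-30
-- 8. datewheel.lunge(n=4) == 1724-08-30
-- 9. countbox.flip() == 4067/5

Answer: cur=1724-08-30


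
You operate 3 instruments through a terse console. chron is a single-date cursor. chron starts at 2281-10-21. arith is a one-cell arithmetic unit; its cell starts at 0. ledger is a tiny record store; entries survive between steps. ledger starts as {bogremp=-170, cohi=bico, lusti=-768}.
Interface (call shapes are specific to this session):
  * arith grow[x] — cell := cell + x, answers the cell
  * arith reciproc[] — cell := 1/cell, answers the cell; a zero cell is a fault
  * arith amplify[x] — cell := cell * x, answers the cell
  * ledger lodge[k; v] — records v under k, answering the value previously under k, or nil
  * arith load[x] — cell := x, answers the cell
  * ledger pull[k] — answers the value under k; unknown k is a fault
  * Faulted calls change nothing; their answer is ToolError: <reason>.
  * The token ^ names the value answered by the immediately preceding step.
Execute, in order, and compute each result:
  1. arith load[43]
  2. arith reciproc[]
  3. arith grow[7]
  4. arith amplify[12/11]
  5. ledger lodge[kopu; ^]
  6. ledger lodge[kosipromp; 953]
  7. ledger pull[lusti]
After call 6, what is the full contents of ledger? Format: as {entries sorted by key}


;; arith load(x: 43) -> 43
;; arith reciproc() -> 1/43
;; arith grow(x: 7) -> 302/43
;; arith amplify(x: 12/11) -> 3624/473
;; ledger lodge(k: kopu, v: ^) -> nil
;; ledger lodge(k: kosipromp, v: 953) -> nil
;; ledger pull(k: lusti) -> -768

Answer: {bogremp=-170, cohi=bico, kopu=3624/473, kosipromp=953, lusti=-768}


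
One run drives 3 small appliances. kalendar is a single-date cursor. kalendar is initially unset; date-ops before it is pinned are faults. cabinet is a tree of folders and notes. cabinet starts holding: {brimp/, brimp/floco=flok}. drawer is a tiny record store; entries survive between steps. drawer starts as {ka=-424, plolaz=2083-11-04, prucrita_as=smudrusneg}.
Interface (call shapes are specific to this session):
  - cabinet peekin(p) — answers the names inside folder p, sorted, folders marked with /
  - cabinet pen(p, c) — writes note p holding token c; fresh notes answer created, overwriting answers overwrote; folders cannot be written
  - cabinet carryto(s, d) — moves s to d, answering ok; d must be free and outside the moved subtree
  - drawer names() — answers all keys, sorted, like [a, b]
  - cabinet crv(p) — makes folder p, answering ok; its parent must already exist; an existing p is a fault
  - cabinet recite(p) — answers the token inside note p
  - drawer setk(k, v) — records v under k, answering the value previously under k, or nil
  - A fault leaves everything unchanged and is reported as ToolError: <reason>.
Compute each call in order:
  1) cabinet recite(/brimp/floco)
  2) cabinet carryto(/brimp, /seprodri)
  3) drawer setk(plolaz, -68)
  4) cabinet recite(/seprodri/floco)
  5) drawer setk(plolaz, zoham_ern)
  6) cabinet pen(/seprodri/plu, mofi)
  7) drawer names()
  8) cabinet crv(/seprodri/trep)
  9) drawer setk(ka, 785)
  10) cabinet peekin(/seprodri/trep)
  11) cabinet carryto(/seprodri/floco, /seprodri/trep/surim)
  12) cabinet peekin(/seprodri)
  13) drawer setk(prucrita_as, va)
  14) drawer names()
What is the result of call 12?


Answer: [plu, trep/]

Derivation:
> cabinet recite /brimp/floco
[out] flok
> cabinet carryto /brimp /seprodri
[out] ok
> drawer setk plolaz -68
[out] 2083-11-04
> cabinet recite /seprodri/floco
[out] flok
> drawer setk plolaz zoham_ern
[out] -68
> cabinet pen /seprodri/plu mofi
[out] created
> drawer names
[out] [ka, plolaz, prucrita_as]
> cabinet crv /seprodri/trep
[out] ok
> drawer setk ka 785
[out] -424
> cabinet peekin /seprodri/trep
[out] []
> cabinet carryto /seprodri/floco /seprodri/trep/surim
[out] ok
> cabinet peekin /seprodri
[out] [plu, trep/]
> drawer setk prucrita_as va
[out] smudrusneg
> drawer names
[out] [ka, plolaz, prucrita_as]


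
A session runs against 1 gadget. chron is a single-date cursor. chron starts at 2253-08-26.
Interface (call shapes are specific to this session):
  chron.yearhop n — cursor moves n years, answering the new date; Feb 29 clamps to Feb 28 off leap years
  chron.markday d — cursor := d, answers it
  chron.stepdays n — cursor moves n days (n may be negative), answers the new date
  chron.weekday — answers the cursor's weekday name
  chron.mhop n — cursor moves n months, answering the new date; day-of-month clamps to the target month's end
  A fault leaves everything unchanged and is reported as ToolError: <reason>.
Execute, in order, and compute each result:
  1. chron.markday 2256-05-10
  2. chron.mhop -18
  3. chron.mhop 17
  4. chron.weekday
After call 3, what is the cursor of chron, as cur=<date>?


Answer: cur=2256-04-10

Derivation:
Act: markday[d→2256-05-10]
Obs: 2256-05-10
Act: mhop[n→-18]
Obs: 2254-11-10
Act: mhop[n→17]
Obs: 2256-04-10
Act: weekday[]
Obs: Thursday


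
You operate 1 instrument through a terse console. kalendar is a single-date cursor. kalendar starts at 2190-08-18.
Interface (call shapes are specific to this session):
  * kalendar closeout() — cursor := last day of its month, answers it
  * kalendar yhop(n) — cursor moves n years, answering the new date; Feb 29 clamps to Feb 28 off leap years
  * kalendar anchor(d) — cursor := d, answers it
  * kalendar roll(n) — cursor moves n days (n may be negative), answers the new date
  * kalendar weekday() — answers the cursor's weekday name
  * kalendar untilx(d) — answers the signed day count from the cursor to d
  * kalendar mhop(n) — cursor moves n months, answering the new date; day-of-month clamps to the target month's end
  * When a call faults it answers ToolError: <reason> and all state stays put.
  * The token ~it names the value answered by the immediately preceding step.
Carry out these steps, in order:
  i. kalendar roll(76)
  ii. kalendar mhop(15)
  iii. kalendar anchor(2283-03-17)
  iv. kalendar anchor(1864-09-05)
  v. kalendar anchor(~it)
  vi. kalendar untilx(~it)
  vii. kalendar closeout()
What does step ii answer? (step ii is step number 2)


[in] kalendar roll n: 76
:: 2190-11-02
[in] kalendar mhop n: 15
:: 2192-02-02
[in] kalendar anchor d: 2283-03-17
:: 2283-03-17
[in] kalendar anchor d: 1864-09-05
:: 1864-09-05
[in] kalendar anchor d: ~it
:: 1864-09-05
[in] kalendar untilx d: ~it
:: 0
[in] kalendar closeout
:: 1864-09-30

Answer: 2192-02-02


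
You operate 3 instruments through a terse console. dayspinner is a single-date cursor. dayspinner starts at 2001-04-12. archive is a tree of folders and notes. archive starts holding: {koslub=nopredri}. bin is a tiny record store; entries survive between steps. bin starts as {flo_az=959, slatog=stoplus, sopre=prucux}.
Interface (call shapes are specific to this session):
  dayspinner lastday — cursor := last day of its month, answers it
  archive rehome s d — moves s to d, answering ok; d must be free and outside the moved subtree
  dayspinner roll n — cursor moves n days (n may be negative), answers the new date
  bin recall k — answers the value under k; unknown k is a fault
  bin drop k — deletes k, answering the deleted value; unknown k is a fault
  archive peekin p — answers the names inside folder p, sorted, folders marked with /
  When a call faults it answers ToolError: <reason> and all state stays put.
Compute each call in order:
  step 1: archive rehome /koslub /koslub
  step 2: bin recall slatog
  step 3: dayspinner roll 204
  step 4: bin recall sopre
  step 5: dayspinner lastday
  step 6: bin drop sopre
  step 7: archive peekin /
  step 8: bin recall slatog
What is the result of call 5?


Answer: 2001-11-30

Derivation:
[in] archive rehome s→/koslub d→/koslub
  ToolError: exists
[in] bin recall k→slatog
  stoplus
[in] dayspinner roll n→204
  2001-11-02
[in] bin recall k→sopre
  prucux
[in] dayspinner lastday
  2001-11-30
[in] bin drop k→sopre
  prucux
[in] archive peekin p→/
  [koslub]
[in] bin recall k→slatog
  stoplus


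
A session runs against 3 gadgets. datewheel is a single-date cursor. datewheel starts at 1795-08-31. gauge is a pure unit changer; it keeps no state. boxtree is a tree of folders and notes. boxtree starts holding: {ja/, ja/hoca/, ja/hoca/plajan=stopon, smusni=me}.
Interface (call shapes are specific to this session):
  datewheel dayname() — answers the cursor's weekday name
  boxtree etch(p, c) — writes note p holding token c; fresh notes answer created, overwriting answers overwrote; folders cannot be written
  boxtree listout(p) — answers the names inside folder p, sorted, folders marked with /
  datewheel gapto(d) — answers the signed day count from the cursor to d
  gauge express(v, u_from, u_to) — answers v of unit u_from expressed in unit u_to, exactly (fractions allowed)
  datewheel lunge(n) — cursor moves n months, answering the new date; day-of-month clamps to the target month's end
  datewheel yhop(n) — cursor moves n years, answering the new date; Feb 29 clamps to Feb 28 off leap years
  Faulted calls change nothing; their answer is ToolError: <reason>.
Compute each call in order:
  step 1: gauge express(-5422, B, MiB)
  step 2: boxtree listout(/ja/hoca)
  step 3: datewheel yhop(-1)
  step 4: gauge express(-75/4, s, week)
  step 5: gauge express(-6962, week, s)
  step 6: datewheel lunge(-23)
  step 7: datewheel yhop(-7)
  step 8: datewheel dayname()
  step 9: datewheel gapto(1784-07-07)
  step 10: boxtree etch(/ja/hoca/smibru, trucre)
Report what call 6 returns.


Answer: 1792-09-30

Derivation:
·→ gauge express(v: -5422, u_from: B, u_to: MiB)
·← -2711/524288
·→ boxtree listout(p: /ja/hoca)
·← [plajan]
·→ datewheel yhop(n: -1)
·← 1794-08-31
·→ gauge express(v: -75/4, u_from: s, u_to: week)
·← -1/32256
·→ gauge express(v: -6962, u_from: week, u_to: s)
·← -4210617600
·→ datewheel lunge(n: -23)
·← 1792-09-30
·→ datewheel yhop(n: -7)
·← 1785-09-30
·→ datewheel dayname()
·← Friday
·→ datewheel gapto(d: 1784-07-07)
·← -450
·→ boxtree etch(p: /ja/hoca/smibru, c: trucre)
·← created


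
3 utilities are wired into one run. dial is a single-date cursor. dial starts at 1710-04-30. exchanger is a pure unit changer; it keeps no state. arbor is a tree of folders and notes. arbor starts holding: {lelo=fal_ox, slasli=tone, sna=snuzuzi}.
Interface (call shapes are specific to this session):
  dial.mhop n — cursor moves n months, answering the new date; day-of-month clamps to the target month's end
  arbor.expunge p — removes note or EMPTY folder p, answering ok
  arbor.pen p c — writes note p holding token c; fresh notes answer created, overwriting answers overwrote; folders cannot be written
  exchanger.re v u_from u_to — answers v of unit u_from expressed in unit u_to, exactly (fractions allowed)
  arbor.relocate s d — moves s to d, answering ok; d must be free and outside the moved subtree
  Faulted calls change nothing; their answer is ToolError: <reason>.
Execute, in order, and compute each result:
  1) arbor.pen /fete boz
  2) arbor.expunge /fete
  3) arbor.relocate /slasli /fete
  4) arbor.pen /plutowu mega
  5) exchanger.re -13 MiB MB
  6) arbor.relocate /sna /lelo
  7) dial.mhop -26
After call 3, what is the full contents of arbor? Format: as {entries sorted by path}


Answer: {fete=tone, lelo=fal_ox, sna=snuzuzi}

Derivation:
// pen(/fete, boz) -> created
// expunge(/fete) -> ok
// relocate(/slasli, /fete) -> ok
// pen(/plutowu, mega) -> created
// re(-13, MiB, MB) -> -212992/15625
// relocate(/sna, /lelo) -> ToolError: exists
// mhop(-26) -> 1708-02-29


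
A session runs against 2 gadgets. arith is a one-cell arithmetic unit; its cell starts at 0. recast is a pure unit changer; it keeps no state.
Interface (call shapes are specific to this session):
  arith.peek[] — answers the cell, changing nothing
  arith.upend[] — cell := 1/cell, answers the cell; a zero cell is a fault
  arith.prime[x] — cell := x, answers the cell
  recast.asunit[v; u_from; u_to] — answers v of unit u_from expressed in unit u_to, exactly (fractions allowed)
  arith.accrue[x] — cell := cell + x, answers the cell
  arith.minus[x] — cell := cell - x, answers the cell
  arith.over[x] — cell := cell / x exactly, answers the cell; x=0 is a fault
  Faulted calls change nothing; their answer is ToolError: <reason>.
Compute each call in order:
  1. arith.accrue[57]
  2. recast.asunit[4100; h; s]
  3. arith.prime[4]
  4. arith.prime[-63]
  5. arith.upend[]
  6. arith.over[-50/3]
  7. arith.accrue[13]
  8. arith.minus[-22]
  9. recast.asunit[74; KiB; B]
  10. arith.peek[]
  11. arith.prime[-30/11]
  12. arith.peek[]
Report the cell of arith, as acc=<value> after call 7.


Now I run arith.accrue passing 57, → 57.
I invoke recast.asunit passing 4100, h, s, — result: 14760000.
Then arith.prime passing 4, and observe 4.
I invoke arith.prime passing -63, and get -63.
Next I call arith.upend, which returns -1/63.
I run arith.over passing -50/3, — result: 1/1050.
Next I call arith.accrue passing 13, which returns 13651/1050.
Using arith.minus passing -22, — result: 36751/1050.
I call recast.asunit passing 74, KiB, B, giving 75776.
I try arith.peek(), and see 36751/1050.
Using arith.prime passing -30/11, → -30/11.
Next I call arith.peek, and observe -30/11.

Answer: acc=13651/1050


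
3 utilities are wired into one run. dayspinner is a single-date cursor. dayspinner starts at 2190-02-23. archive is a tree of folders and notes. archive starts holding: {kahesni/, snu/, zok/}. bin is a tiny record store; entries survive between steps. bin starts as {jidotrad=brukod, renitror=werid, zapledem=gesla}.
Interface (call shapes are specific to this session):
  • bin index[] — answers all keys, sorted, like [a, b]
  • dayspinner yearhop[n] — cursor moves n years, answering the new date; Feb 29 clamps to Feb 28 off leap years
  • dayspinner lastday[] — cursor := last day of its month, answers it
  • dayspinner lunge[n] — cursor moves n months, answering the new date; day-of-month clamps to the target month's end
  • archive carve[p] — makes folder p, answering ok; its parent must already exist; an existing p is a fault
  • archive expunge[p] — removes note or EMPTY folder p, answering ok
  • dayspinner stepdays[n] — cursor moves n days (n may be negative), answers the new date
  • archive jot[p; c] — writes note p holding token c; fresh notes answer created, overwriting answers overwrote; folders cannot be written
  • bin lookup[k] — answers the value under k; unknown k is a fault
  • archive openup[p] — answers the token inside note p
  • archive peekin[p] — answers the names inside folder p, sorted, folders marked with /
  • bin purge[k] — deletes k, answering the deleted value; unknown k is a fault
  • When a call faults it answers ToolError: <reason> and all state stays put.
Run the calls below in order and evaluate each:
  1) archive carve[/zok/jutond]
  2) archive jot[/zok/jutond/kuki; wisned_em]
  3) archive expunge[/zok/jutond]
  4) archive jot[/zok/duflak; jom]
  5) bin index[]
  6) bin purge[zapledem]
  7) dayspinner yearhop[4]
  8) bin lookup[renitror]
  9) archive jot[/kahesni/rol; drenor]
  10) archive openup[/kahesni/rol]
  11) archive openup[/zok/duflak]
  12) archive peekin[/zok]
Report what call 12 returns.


% archive carve(/zok/jutond) == ok
% archive jot(/zok/jutond/kuki, wisned_em) == created
% archive expunge(/zok/jutond) == ToolError: not empty
% archive jot(/zok/duflak, jom) == created
% bin index() == [jidotrad, renitror, zapledem]
% bin purge(zapledem) == gesla
% dayspinner yearhop(4) == 2194-02-23
% bin lookup(renitror) == werid
% archive jot(/kahesni/rol, drenor) == created
% archive openup(/kahesni/rol) == drenor
% archive openup(/zok/duflak) == jom
% archive peekin(/zok) == [duflak, jutond/]

Answer: [duflak, jutond/]


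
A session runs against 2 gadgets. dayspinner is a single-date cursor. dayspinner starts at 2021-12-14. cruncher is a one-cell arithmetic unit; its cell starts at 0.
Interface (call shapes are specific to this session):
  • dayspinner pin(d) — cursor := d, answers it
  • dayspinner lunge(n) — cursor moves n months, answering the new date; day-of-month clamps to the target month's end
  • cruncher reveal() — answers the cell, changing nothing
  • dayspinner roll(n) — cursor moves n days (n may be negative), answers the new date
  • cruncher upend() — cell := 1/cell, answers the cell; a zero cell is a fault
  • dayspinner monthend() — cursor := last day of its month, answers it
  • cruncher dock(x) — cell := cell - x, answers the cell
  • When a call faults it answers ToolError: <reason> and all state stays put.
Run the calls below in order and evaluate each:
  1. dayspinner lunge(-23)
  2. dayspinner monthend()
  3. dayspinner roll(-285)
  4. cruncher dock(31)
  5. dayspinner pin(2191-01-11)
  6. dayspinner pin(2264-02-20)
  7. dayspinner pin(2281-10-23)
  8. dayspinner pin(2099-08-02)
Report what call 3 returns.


Answer: 2019-04-21

Derivation:
% dayspinner lunge n='-23'
= 2020-01-14
% dayspinner monthend
= 2020-01-31
% dayspinner roll n='-285'
= 2019-04-21
% cruncher dock x='31'
= -31
% dayspinner pin d='2191-01-11'
= 2191-01-11
% dayspinner pin d='2264-02-20'
= 2264-02-20
% dayspinner pin d='2281-10-23'
= 2281-10-23
% dayspinner pin d='2099-08-02'
= 2099-08-02


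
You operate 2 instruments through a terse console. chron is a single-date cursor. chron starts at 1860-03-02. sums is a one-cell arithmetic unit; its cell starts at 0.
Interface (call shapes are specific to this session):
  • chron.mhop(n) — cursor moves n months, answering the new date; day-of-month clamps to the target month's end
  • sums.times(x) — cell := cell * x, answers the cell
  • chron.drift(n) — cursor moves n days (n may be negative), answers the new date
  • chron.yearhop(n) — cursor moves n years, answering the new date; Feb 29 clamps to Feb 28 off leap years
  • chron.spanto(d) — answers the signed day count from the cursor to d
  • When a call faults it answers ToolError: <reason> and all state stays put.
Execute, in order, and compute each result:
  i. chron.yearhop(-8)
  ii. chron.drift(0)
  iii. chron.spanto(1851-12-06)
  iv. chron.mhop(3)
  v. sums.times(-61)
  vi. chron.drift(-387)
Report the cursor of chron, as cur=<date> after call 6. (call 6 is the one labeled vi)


Using chron.yearhop(-8), → 1852-03-02.
Invoking chron.drift(0), and get 1852-03-02.
I use chron.spanto(1851-12-06), and get -87.
I try chron.mhop(3), — result: 1852-06-02.
I run sums.times(-61), giving 0.
Invoking chron.drift(-387), → 1851-05-12.

Answer: cur=1851-05-12


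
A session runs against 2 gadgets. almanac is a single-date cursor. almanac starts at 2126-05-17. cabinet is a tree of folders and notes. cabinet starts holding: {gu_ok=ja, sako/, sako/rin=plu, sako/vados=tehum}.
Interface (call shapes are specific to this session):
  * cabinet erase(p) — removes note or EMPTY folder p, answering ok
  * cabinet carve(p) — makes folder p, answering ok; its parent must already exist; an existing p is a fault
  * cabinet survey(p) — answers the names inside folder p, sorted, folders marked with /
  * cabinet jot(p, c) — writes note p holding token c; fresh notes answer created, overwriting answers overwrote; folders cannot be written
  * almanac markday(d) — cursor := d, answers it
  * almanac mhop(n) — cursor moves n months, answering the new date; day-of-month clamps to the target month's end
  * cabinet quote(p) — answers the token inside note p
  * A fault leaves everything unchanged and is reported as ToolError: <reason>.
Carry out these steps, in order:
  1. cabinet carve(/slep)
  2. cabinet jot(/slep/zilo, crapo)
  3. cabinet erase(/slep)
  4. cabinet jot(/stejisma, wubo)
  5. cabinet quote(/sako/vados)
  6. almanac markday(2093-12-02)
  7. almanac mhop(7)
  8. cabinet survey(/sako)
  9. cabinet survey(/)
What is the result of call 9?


Answer: [gu_ok, sako/, slep/, stejisma]

Derivation:
! cabinet carve(p→/slep) ~> ok
! cabinet jot(p→/slep/zilo, c→crapo) ~> created
! cabinet erase(p→/slep) ~> ToolError: not empty
! cabinet jot(p→/stejisma, c→wubo) ~> created
! cabinet quote(p→/sako/vados) ~> tehum
! almanac markday(d→2093-12-02) ~> 2093-12-02
! almanac mhop(n→7) ~> 2094-07-02
! cabinet survey(p→/sako) ~> [rin, vados]
! cabinet survey(p→/) ~> [gu_ok, sako/, slep/, stejisma]


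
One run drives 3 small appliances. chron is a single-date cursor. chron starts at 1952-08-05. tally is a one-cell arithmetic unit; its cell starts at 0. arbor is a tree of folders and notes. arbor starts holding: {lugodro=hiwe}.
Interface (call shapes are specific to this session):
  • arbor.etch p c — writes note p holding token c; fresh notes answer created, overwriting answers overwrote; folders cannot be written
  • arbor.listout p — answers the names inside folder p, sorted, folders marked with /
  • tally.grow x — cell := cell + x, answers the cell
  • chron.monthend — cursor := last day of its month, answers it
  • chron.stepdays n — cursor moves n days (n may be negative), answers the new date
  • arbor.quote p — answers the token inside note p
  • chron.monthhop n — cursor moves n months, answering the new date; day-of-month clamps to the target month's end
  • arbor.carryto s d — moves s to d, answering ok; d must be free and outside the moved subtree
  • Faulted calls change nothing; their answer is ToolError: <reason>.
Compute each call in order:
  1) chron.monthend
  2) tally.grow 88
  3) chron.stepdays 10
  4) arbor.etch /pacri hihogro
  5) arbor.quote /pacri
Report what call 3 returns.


Answer: 1952-09-10

Derivation:
>> chron.monthend()
<< 1952-08-31
>> tally.grow(x: 88)
<< 88
>> chron.stepdays(n: 10)
<< 1952-09-10
>> arbor.etch(p: /pacri, c: hihogro)
<< created
>> arbor.quote(p: /pacri)
<< hihogro


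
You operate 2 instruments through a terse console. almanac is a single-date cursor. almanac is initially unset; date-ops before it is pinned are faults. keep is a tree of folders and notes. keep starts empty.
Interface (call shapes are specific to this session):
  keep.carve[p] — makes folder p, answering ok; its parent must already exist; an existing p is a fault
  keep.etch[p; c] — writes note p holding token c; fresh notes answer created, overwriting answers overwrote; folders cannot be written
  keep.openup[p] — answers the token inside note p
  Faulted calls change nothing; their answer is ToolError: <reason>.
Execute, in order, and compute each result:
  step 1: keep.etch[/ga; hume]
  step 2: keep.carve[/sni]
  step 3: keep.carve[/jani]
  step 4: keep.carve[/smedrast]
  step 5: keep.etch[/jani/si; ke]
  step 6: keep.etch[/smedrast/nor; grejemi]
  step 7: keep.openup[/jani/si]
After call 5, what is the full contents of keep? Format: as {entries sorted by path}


Calling etch(p: /ga, c: hume), — result: created.
Now I run carve(p: /sni), which returns ok.
Next I call carve(p: /jani), yielding ok.
Invoking carve(p: /smedrast): ok.
Then etch(p: /jani/si, c: ke), and see created.
Using etch(p: /smedrast/nor, c: grejemi), and observe created.
Invoking openup(p: /jani/si), which returns ke.

Answer: {ga=hume, jani/, jani/si=ke, smedrast/, sni/}


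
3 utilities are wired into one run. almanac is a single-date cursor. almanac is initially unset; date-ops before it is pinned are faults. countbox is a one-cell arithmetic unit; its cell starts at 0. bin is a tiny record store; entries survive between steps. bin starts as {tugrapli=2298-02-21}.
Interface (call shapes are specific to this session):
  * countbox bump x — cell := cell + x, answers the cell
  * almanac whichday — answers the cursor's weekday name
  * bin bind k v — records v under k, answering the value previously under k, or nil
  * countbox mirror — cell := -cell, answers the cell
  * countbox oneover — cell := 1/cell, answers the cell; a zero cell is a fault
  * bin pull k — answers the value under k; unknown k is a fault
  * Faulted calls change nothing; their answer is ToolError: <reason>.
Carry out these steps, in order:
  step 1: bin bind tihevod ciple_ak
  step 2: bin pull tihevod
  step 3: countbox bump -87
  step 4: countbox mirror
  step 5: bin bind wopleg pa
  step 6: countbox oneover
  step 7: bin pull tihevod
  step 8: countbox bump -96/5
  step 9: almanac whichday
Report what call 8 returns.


Answer: -8347/435

Derivation:
>> bin bind(tihevod, ciple_ak)
<< nil
>> bin pull(tihevod)
<< ciple_ak
>> countbox bump(-87)
<< -87
>> countbox mirror()
<< 87
>> bin bind(wopleg, pa)
<< nil
>> countbox oneover()
<< 1/87
>> bin pull(tihevod)
<< ciple_ak
>> countbox bump(-96/5)
<< -8347/435
>> almanac whichday()
<< ToolError: no date set


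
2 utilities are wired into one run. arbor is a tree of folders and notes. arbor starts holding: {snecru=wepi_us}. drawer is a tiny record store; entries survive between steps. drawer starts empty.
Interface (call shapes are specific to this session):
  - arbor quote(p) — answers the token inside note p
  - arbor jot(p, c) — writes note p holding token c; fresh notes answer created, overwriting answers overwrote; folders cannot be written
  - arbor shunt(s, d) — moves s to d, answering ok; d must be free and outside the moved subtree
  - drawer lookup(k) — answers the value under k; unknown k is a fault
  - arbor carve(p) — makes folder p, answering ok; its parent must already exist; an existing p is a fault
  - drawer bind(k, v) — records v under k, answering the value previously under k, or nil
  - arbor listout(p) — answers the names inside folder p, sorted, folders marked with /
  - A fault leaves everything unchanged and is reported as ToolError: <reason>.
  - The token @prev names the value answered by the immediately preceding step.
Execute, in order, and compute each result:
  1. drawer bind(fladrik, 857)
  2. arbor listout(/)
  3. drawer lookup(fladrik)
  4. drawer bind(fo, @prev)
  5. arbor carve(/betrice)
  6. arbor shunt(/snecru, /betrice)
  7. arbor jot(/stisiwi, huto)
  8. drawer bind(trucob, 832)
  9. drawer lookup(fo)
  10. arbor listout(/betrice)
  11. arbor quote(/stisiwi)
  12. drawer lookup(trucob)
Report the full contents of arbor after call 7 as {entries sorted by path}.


Answer: {betrice/, snecru=wepi_us, stisiwi=huto}

Derivation:
Act: drawer bind[k=fladrik; v=857]
Obs: nil
Act: arbor listout[p=/]
Obs: [snecru]
Act: drawer lookup[k=fladrik]
Obs: 857
Act: drawer bind[k=fo; v=@prev]
Obs: nil
Act: arbor carve[p=/betrice]
Obs: ok
Act: arbor shunt[s=/snecru; d=/betrice]
Obs: ToolError: exists
Act: arbor jot[p=/stisiwi; c=huto]
Obs: created
Act: drawer bind[k=trucob; v=832]
Obs: nil
Act: drawer lookup[k=fo]
Obs: 857
Act: arbor listout[p=/betrice]
Obs: []
Act: arbor quote[p=/stisiwi]
Obs: huto
Act: drawer lookup[k=trucob]
Obs: 832


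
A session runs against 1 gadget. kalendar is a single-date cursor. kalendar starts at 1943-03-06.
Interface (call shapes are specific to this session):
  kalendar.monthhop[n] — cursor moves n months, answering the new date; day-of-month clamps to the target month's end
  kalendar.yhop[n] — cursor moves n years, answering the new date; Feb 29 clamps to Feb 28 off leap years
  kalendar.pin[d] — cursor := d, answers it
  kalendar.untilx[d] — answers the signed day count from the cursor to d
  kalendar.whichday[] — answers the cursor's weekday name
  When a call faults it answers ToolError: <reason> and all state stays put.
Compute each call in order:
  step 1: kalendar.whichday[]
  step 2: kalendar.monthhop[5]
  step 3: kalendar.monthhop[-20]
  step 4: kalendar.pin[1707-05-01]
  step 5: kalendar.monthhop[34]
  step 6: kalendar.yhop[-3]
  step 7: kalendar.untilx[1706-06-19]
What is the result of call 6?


Answer: 1707-03-01

Derivation:
// whichday() ~> Saturday
// monthhop(5) ~> 1943-08-06
// monthhop(-20) ~> 1941-12-06
// pin(1707-05-01) ~> 1707-05-01
// monthhop(34) ~> 1710-03-01
// yhop(-3) ~> 1707-03-01
// untilx(1706-06-19) ~> -255


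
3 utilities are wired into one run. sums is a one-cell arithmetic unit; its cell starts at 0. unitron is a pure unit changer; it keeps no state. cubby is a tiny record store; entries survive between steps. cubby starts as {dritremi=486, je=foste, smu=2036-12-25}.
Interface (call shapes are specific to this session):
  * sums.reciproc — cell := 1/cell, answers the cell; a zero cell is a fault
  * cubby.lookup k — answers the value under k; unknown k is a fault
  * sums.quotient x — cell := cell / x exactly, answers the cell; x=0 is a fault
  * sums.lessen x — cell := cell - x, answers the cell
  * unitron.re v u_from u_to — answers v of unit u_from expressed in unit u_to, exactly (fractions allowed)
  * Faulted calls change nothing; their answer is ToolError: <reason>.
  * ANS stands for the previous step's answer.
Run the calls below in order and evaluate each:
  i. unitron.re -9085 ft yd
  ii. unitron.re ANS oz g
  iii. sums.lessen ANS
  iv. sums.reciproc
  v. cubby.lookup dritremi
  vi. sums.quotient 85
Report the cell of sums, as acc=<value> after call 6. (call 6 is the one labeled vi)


Answer: acc=192000/1401101471693

Derivation:
-> unitron.re(v→-9085, u_from→ft, u_to→yd)
<- -9085/3
-> unitron.re(v→ANS, u_from→oz, u_to→g)
<- -82417733629/960000
-> sums.lessen(x→ANS)
<- 82417733629/960000
-> sums.reciproc()
<- 960000/82417733629
-> cubby.lookup(k→dritremi)
<- 486
-> sums.quotient(x→85)
<- 192000/1401101471693


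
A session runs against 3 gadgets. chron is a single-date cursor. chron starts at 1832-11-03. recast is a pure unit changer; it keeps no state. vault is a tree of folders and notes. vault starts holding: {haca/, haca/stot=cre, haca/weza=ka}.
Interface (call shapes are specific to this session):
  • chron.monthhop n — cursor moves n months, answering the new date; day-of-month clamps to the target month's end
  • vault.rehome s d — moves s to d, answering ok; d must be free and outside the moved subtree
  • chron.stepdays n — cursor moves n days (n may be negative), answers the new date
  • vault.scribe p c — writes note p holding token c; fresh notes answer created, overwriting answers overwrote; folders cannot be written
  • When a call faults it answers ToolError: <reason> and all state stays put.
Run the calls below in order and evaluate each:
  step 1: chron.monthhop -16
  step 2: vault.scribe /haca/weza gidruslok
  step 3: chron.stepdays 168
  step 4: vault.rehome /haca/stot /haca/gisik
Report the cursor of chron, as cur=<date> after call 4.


Answer: cur=1831-12-18

Derivation:
// chron.monthhop(n: -16) ~> 1831-07-03
// vault.scribe(p: /haca/weza, c: gidruslok) ~> overwrote
// chron.stepdays(n: 168) ~> 1831-12-18
// vault.rehome(s: /haca/stot, d: /haca/gisik) ~> ok


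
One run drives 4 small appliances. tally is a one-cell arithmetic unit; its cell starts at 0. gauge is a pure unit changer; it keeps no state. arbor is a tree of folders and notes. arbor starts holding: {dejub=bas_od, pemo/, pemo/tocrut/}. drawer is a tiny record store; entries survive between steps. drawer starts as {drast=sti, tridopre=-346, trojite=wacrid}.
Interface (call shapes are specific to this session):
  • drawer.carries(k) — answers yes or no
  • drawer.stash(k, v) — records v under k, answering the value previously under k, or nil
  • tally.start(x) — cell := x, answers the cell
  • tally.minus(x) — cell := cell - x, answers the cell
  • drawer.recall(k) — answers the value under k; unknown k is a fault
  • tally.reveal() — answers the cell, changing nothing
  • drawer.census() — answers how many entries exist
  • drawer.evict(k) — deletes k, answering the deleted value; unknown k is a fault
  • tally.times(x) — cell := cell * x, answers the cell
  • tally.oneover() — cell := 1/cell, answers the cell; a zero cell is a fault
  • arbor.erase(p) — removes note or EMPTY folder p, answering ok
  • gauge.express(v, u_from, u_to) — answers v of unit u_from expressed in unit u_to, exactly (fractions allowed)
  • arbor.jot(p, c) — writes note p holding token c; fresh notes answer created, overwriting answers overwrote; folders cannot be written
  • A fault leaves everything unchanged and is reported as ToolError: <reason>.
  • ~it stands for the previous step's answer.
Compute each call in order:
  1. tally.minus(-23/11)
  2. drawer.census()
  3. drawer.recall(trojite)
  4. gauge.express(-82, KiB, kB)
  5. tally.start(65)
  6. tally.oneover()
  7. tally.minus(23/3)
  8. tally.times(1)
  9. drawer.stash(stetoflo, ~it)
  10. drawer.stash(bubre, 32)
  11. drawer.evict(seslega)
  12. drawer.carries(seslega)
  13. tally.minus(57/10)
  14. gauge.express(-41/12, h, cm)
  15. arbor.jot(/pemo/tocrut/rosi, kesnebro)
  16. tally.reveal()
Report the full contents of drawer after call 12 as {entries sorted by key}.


Answer: {bubre=32, drast=sti, stetoflo=-1492/195, tridopre=-346, trojite=wacrid}

Derivation:
> minus x='-23/11'
:: 23/11
> census
:: 3
> recall k='trojite'
:: wacrid
> express v='-82' u_from='KiB' u_to='kB'
:: -10496/125
> start x='65'
:: 65
> oneover
:: 1/65
> minus x='23/3'
:: -1492/195
> times x='1'
:: -1492/195
> stash k='stetoflo' v='~it'
:: nil
> stash k='bubre' v='32'
:: nil
> evict k='seslega'
:: ToolError: no such key seslega
> carries k='seslega'
:: no
> minus x='57/10'
:: -5207/390
> express v='-41/12' u_from='h' u_to='cm'
:: ToolError: incompatible units
> jot p='/pemo/tocrut/rosi' c='kesnebro'
:: created
> reveal
:: -5207/390
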